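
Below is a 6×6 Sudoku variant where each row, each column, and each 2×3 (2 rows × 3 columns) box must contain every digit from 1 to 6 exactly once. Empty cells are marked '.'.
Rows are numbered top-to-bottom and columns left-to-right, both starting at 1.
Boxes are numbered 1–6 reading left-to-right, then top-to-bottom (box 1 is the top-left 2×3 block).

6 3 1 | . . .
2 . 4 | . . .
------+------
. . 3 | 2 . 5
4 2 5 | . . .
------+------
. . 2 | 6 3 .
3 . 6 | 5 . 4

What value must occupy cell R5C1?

5

Cell R5C1 itself could take any of {1, 5} by direct elimination.
Consider where 5 can go in column 1.
R3C1 is out (row 3 already has a 5).
So the only cell in column 1 that can hold 5 is R5C1.
Therefore R5C1 = 5.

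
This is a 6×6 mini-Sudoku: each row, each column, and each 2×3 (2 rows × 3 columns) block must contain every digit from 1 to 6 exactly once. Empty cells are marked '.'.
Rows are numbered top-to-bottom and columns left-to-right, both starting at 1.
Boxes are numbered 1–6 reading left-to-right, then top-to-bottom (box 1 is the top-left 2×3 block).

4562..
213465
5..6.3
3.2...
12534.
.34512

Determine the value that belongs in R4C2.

6

Cell R4C2 itself could take any of {4, 6} by direct elimination.
Consider where 6 can go in row 4.
R4C4 is out (column 4 already has a 6).
R4C5 is out (column 5 already has a 6).
R4C6 is out (box 4 already has a 6).
So the only cell in row 4 that can hold 6 is R4C2.
Therefore R4C2 = 6.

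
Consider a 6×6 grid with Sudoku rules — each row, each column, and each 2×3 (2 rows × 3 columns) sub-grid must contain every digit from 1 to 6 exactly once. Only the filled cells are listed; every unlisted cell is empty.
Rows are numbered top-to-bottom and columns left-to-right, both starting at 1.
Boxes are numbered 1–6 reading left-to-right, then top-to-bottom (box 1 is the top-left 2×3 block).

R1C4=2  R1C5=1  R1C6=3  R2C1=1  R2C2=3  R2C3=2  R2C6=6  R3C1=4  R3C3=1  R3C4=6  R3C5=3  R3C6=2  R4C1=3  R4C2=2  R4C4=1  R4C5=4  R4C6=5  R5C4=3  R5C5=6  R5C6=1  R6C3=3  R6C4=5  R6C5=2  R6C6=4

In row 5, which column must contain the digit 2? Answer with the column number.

Consider where 2 can go in row 5.
R5C2 is out (column 2 already has a 2).
R5C3 is out (column 3 already has a 2).
So the only cell in row 5 that can hold 2 is R5C1.
That is column 1.

1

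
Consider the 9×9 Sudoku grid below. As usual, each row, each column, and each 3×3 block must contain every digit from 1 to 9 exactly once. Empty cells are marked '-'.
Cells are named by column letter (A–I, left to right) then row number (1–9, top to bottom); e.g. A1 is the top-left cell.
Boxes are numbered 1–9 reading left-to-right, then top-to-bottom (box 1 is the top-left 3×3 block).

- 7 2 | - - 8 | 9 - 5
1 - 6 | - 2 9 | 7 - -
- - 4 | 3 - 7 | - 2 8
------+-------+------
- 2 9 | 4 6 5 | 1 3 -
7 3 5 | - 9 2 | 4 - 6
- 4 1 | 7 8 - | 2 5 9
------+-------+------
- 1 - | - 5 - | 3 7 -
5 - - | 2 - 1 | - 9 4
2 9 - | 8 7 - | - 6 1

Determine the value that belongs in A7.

4

Cell A7 itself could take any of {4, 6, 8} by direct elimination.
Consider where 4 can go in column A.
A1 is out (box 1 already has a 4).
A3 is out (row 3 already has a 4).
A4 is out (row 4 already has a 4).
A6 is out (row 6 already has a 4).
So the only cell in column A that can hold 4 is A7.
Therefore A7 = 4.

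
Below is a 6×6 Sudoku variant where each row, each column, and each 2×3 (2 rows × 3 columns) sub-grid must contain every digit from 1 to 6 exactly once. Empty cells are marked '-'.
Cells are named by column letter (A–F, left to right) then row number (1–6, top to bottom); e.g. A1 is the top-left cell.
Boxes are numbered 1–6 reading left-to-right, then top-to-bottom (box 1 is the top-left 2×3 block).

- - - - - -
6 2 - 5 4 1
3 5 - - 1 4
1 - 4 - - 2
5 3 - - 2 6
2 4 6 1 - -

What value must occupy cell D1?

2

Cell D1 itself could take any of {2, 3, 6} by direct elimination.
Consider where 2 can go in box 2.
E1 is out (column E already has a 2).
F1 is out (column F already has a 2).
So the only cell in box 2 that can hold 2 is D1.
Therefore D1 = 2.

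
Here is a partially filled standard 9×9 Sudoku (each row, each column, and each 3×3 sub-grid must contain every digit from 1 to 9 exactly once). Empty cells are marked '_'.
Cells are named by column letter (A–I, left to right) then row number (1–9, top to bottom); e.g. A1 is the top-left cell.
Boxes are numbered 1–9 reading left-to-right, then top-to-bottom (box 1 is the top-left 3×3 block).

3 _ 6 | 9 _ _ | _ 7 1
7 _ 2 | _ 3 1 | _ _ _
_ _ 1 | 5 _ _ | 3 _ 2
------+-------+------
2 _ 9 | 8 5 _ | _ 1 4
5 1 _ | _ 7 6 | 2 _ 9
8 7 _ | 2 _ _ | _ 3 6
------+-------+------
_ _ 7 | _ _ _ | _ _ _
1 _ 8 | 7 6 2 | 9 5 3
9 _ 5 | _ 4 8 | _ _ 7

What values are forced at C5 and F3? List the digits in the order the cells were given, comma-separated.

3,7

For C5:
  Consider where 3 can go in column C.
  C6 is out (row 6 already has a 3).
  So the only cell in column C that can hold 3 is C5.
  So C5 = 3.
For F3:
  Consider where 7 can go in row 3.
  A3 is out (column A already has a 7).
  B3 is out (column B already has a 7).
  E3 is out (column E already has a 7).
  H3 is out (column H already has a 7).
  So the only cell in row 3 that can hold 7 is F3.
  So F3 = 7.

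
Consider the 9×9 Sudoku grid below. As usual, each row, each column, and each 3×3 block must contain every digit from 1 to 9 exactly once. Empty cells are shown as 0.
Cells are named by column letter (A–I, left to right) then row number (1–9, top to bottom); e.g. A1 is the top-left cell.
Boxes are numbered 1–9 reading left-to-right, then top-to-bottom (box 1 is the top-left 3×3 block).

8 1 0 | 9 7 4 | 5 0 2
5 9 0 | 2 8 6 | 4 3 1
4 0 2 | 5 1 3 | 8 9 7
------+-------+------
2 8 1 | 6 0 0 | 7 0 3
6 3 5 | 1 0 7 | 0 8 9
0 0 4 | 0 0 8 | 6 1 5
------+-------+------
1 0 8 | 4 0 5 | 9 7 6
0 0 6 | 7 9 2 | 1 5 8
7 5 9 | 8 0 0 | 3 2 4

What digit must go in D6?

Row 6 already contains {1, 4, 5, 6, 8}.
Column D already contains {1, 2, 4, 5, 6, 7, 8, 9}.
Its 3×3 block (box 5) already contains {1, 6, 7, 8}.
The only value from 1–9 not eliminated is 3, so D6 = 3.

3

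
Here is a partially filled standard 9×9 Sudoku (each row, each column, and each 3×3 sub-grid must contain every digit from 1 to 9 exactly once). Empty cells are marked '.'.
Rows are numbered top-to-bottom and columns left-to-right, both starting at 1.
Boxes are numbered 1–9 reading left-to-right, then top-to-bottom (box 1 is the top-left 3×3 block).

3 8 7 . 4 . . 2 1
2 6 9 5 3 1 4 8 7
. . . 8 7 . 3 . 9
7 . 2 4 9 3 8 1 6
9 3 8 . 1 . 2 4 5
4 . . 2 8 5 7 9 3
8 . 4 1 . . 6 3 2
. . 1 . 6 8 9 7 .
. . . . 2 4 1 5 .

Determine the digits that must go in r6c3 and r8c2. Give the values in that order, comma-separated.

For r6c3:
  Row 6 already contains {2, 3, 4, 5, 7, 8, 9}.
  Column 3 already contains {1, 2, 4, 7, 8, 9}.
  Its 3×3 block (box 4) already contains {2, 3, 4, 7, 8, 9}.
  The only value from 1–9 not eliminated is 6, so r6c3 = 6.
For r8c2:
  Consider where 2 can go in box 7.
  r7c2 is out (row 7 already has a 2).
  r8c1 is out (column 1 already has a 2).
  r9c1 is out (row 9 already has a 2).
  r9c2 is out (row 9 already has a 2).
  r9c3 is out (row 9 already has a 2).
  So the only cell in box 7 that can hold 2 is r8c2.
  So r8c2 = 2.

6,2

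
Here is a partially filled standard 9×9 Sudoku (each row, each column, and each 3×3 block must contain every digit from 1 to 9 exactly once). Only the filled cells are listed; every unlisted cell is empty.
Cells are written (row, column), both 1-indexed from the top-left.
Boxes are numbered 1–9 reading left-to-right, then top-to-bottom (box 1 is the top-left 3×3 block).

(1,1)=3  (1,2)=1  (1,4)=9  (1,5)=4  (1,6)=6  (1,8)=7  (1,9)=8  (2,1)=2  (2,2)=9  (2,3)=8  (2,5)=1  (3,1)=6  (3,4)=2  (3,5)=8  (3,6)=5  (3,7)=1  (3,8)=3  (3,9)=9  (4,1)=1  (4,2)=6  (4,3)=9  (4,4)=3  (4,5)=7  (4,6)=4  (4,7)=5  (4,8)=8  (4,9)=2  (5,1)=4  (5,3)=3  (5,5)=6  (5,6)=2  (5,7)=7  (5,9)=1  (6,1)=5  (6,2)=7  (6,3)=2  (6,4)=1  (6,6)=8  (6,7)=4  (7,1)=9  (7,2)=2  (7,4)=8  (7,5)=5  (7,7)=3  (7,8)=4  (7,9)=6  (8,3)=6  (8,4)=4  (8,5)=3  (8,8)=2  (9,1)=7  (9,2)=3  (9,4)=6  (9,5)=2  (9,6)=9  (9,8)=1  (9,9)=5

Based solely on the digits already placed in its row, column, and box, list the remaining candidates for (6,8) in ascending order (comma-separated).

6,9

Row 6 already contains {1, 2, 4, 5, 7, 8}.
Column 8 already contains {1, 2, 3, 4, 7, 8}.
Its 3×3 block (box 6) already contains {1, 2, 4, 5, 7, 8}.
Removing those from 1–9 leaves {6, 9} as the candidates for (6,8).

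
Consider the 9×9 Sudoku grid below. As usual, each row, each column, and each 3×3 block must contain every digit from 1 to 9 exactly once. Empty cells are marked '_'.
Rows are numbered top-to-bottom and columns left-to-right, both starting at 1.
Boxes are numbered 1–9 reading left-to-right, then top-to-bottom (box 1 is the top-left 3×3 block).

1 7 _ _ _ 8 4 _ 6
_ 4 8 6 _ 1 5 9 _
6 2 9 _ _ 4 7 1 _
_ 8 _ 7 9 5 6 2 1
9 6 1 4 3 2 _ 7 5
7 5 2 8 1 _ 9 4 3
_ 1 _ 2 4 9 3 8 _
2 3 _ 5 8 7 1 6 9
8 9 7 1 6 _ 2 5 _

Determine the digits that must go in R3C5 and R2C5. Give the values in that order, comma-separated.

5,7

For R3C5:
  Row 3 already contains {1, 2, 4, 6, 7, 9}.
  Column 5 already contains {1, 3, 4, 6, 8, 9}.
  Its 3×3 block (box 2) already contains {1, 4, 6, 8}.
  The only value from 1–9 not eliminated is 5, so R3C5 = 5.
For R2C5:
  Consider where 7 can go in box 2.
  R1C4 is out (row 1 already has a 7).
  R1C5 is out (row 1 already has a 7).
  R3C4 is out (row 3 already has a 7).
  R3C5 is out (row 3 already has a 7).
  So the only cell in box 2 that can hold 7 is R2C5.
  So R2C5 = 7.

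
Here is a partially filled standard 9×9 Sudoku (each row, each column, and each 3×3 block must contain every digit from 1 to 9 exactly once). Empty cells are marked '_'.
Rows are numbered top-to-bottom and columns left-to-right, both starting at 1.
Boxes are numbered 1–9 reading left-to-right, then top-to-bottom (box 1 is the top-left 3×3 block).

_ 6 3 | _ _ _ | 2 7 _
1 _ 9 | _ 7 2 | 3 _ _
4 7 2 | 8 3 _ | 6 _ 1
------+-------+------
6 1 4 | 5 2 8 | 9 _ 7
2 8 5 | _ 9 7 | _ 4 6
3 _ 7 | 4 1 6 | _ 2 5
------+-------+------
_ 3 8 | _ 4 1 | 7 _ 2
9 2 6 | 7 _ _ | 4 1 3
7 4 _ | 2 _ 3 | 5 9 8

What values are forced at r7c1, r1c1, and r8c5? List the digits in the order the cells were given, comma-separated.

For r7c1:
  Row 7 already contains {1, 2, 3, 4, 7, 8}.
  Column 1 already contains {1, 2, 3, 4, 6, 7, 9}.
  Its 3×3 block (box 7) already contains {2, 3, 4, 6, 7, 8, 9}.
  The only value from 1–9 not eliminated is 5, so r7c1 = 5.
For r1c1:
  Consider where 8 can go in column 1.
  r7c1 is out (row 7 already has a 8).
  So the only cell in column 1 that can hold 8 is r1c1.
  So r1c1 = 8.
For r8c5:
  Consider where 8 can go in row 8.
  r8c6 is out (column 6 already has a 8).
  So the only cell in row 8 that can hold 8 is r8c5.
  So r8c5 = 8.

5,8,8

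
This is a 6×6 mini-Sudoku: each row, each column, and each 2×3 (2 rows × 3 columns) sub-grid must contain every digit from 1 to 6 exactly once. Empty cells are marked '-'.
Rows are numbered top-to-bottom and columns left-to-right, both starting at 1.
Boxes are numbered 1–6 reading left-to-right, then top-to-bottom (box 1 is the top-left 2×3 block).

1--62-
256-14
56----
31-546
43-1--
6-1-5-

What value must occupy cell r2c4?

Row 2 already contains {1, 2, 4, 5, 6}.
Column 4 already contains {1, 5, 6}.
Its 2×3 block (box 2) already contains {1, 2, 4, 6}.
The only value from 1–6 not eliminated is 3, so r2c4 = 3.

3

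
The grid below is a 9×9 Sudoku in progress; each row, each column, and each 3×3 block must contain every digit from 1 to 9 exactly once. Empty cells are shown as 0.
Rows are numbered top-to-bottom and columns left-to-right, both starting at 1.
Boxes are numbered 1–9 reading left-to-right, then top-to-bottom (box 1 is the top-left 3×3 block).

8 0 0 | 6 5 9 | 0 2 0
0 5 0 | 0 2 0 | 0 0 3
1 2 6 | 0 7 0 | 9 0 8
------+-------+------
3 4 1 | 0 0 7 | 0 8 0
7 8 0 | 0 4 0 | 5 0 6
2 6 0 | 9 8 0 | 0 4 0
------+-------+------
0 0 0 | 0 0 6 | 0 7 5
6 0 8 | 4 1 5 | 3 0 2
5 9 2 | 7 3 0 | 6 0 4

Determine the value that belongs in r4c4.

5

Cell r4c4 itself could take any of {2, 5} by direct elimination.
Consider where 5 can go in row 4.
r4c5 is out (column 5 already has a 5).
r4c7 is out (column 7 already has a 5).
r4c9 is out (column 9 already has a 5).
So the only cell in row 4 that can hold 5 is r4c4.
Therefore r4c4 = 5.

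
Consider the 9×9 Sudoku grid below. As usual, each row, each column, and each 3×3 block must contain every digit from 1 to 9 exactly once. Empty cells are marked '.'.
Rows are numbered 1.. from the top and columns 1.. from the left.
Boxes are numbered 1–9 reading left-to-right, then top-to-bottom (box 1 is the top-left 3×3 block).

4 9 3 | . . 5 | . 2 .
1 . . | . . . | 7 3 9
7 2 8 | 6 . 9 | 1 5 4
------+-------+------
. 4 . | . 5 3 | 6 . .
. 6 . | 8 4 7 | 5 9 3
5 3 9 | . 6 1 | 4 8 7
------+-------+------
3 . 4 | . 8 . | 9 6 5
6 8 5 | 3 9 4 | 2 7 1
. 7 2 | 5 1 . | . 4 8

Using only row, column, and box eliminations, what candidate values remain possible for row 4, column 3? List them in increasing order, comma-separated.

1,7

Row 4 already contains {3, 4, 5, 6}.
Column 3 already contains {2, 3, 4, 5, 8, 9}.
Its 3×3 block (box 4) already contains {3, 4, 5, 6, 9}.
Removing those from 1–9 leaves {1, 7} as the candidates for row 4, column 3.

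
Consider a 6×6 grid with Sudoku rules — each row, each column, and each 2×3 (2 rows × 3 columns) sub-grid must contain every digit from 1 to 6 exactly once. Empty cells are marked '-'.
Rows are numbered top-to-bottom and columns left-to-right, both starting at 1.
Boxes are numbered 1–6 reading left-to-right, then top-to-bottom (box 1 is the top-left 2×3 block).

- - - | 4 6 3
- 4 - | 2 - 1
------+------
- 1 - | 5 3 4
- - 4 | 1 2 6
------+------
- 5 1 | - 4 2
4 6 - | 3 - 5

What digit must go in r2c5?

Row 2 already contains {1, 2, 4}.
Column 5 already contains {2, 3, 4, 6}.
Its 2×3 block (box 2) already contains {1, 2, 3, 4, 6}.
The only value from 1–6 not eliminated is 5, so r2c5 = 5.

5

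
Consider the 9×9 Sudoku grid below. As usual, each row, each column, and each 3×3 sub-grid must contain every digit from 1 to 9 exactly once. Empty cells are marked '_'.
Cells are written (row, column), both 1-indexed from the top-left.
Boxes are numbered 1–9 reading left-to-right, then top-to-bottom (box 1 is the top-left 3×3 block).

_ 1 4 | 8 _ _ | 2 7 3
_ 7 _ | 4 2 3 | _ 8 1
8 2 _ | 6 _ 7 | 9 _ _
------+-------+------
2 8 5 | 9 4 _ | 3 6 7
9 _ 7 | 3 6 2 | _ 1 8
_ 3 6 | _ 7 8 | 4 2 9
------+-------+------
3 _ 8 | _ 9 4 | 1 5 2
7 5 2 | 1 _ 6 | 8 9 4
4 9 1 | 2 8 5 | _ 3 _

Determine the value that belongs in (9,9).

6

Row 9 already contains {1, 2, 3, 4, 5, 8, 9}.
Column 9 already contains {1, 2, 3, 4, 7, 8, 9}.
Its 3×3 block (box 9) already contains {1, 2, 3, 4, 5, 8, 9}.
The only value from 1–9 not eliminated is 6, so (9,9) = 6.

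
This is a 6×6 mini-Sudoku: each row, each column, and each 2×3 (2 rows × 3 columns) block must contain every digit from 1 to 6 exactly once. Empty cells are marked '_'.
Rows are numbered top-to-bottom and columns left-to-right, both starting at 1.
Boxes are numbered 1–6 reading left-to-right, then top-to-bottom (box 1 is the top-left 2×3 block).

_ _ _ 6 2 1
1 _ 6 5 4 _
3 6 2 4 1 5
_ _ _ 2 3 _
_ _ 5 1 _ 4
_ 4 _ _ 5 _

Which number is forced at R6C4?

Row 6 already contains {4, 5}.
Column 4 already contains {1, 2, 4, 5, 6}.
Its 2×3 block (box 6) already contains {1, 4, 5}.
The only value from 1–6 not eliminated is 3, so R6C4 = 3.

3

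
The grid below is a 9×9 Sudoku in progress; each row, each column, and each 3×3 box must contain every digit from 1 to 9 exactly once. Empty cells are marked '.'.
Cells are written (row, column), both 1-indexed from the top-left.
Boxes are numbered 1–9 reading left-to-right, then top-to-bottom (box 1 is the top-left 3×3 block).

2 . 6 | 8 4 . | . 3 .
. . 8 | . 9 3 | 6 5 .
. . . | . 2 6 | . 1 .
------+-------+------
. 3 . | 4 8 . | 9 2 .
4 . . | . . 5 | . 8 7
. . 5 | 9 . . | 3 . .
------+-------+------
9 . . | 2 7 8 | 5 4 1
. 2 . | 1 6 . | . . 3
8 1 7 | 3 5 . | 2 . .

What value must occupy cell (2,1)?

Cell (2,1) itself could take any of {1, 7} by direct elimination.
Consider where 1 can go in row 2.
(2,2) is out (column 2 already has a 1).
(2,4) is out (column 4 already has a 1).
(2,9) is out (column 9 already has a 1).
So the only cell in row 2 that can hold 1 is (2,1).
Therefore (2,1) = 1.

1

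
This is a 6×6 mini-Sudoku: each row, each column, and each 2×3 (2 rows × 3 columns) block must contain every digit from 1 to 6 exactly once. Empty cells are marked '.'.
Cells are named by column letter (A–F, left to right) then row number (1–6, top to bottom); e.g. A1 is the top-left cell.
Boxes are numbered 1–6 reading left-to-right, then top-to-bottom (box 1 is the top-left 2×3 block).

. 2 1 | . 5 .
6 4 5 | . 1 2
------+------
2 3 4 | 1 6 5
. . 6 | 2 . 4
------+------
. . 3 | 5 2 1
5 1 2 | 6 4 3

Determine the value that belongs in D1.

4

Cell D1 itself could take any of {3, 4} by direct elimination.
Consider where 4 can go in box 2.
F1 is out (column F already has a 4).
D2 is out (row 2 already has a 4).
So the only cell in box 2 that can hold 4 is D1.
Therefore D1 = 4.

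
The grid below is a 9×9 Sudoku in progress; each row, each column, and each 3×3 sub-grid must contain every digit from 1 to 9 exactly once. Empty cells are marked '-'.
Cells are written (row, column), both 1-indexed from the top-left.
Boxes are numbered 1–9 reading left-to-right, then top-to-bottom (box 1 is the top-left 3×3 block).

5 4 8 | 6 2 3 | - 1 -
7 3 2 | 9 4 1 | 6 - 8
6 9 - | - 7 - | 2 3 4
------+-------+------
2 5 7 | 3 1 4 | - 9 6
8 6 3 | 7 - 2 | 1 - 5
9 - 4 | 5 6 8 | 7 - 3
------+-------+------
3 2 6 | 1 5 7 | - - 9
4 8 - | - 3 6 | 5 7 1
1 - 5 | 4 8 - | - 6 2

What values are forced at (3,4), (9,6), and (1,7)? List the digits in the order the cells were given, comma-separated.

For (3,4):
  Row 3 already contains {2, 3, 4, 6, 7, 9}.
  Column 4 already contains {1, 3, 4, 5, 6, 7, 9}.
  Its 3×3 block (box 2) already contains {1, 2, 3, 4, 6, 7, 9}.
  The only value from 1–9 not eliminated is 8, so (3,4) = 8.
For (9,6):
  Row 9 already contains {1, 2, 4, 5, 6, 8}.
  Column 6 already contains {1, 2, 3, 4, 6, 7, 8}.
  Its 3×3 block (box 8) already contains {1, 3, 4, 5, 6, 7, 8}.
  The only value from 1–9 not eliminated is 9, so (9,6) = 9.
For (1,7):
  Row 1 already contains {1, 2, 3, 4, 5, 6, 8}.
  Column 7 already contains {1, 2, 5, 6, 7}.
  Its 3×3 block (box 3) already contains {1, 2, 3, 4, 6, 8}.
  The only value from 1–9 not eliminated is 9, so (1,7) = 9.

8,9,9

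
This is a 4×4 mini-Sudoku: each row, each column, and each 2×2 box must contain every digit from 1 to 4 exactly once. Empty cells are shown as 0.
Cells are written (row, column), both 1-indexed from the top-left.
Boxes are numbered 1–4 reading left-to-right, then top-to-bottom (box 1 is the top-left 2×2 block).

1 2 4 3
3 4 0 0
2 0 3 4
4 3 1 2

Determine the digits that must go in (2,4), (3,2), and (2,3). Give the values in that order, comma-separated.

1,1,2

For (2,4):
  Row 2 already contains {3, 4}.
  Column 4 already contains {2, 3, 4}.
  Its 2×2 block (box 2) already contains {3, 4}.
  The only value from 1–4 not eliminated is 1, so (2,4) = 1.
For (3,2):
  Row 3 already contains {2, 3, 4}.
  Column 2 already contains {2, 3, 4}.
  Its 2×2 block (box 3) already contains {2, 3, 4}.
  The only value from 1–4 not eliminated is 1, so (3,2) = 1.
For (2,3):
  Row 2 already contains {3, 4}.
  Column 3 already contains {1, 3, 4}.
  Its 2×2 block (box 2) already contains {3, 4}.
  The only value from 1–4 not eliminated is 2, so (2,3) = 2.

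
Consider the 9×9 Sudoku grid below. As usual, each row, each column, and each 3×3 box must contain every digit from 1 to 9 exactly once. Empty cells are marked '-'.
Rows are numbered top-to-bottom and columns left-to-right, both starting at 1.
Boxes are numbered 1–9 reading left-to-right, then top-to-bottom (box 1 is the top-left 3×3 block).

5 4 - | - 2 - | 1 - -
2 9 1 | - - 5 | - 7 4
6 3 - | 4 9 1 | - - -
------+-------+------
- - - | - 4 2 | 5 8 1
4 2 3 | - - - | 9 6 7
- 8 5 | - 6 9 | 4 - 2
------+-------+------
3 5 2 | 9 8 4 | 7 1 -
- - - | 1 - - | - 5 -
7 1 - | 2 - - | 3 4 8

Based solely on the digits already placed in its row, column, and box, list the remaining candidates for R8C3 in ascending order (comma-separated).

4,6,8,9

Row 8 already contains {1, 5}.
Column 3 already contains {1, 2, 3, 5}.
Its 3×3 block (box 7) already contains {1, 2, 3, 5, 7}.
Removing those from 1–9 leaves {4, 6, 8, 9} as the candidates for R8C3.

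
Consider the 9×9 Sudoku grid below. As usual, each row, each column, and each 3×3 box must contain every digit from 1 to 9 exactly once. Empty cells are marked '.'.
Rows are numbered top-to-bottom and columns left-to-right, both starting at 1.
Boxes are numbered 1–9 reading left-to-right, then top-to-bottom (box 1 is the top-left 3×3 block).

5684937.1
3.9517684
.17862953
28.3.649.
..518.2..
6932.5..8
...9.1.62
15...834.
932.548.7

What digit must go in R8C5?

2

Cell R8C5 itself could take any of {2, 7} by direct elimination.
Consider where 2 can go in row 8.
R8C3 is out (column 3 already has a 2).
R8C4 is out (column 4 already has a 2).
R8C9 is out (column 9 already has a 2).
So the only cell in row 8 that can hold 2 is R8C5.
Therefore R8C5 = 2.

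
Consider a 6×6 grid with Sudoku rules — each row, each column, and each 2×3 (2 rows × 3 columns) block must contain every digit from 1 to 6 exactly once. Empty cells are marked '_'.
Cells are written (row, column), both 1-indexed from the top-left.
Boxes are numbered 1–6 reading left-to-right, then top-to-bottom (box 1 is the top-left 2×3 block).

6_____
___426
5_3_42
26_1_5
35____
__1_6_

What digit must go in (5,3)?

Cell (5,3) itself could take any of {2, 4, 6} by direct elimination.
Consider where 6 can go in column 3.
(1,3) is out (row 1 already has a 6).
(2,3) is out (row 2 already has a 6).
(4,3) is out (row 4 already has a 6).
So the only cell in column 3 that can hold 6 is (5,3).
Therefore (5,3) = 6.

6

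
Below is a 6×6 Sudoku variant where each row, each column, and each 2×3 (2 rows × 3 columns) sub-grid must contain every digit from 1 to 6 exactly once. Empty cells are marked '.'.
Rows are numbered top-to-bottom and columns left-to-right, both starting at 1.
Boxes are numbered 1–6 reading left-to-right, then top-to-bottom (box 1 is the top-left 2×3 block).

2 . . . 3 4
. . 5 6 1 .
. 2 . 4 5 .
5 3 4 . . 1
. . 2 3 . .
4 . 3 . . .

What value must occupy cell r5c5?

Cell r5c5 itself could take any of {4, 6} by direct elimination.
Consider where 4 can go in row 5.
r5c1 is out (column 1 already has a 4).
r5c2 is out (box 5 already has a 4).
r5c6 is out (column 6 already has a 4).
So the only cell in row 5 that can hold 4 is r5c5.
Therefore r5c5 = 4.

4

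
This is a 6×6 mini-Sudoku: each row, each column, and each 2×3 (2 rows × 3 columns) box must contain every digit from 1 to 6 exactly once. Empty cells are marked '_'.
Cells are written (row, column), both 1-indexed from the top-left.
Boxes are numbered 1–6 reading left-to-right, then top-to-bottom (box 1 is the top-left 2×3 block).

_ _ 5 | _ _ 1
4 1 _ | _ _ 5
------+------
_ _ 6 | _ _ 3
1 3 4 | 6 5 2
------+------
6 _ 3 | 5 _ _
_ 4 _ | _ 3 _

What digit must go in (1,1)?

Cell (1,1) itself could take any of {2, 3} by direct elimination.
Consider where 3 can go in column 1.
(3,1) is out (row 3 already has a 3).
(6,1) is out (row 6 already has a 3).
So the only cell in column 1 that can hold 3 is (1,1).
Therefore (1,1) = 3.

3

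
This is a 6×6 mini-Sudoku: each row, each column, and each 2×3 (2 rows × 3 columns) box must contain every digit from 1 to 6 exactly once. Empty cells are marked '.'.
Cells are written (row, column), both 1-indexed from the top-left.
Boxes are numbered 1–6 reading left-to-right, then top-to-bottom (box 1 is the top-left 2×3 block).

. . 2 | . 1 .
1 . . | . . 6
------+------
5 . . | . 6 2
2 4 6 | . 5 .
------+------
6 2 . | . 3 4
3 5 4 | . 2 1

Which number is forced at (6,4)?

6

Row 6 already contains {1, 2, 3, 4, 5}.
Column 4 already contains {}.
Its 2×3 block (box 6) already contains {1, 2, 3, 4}.
The only value from 1–6 not eliminated is 6, so (6,4) = 6.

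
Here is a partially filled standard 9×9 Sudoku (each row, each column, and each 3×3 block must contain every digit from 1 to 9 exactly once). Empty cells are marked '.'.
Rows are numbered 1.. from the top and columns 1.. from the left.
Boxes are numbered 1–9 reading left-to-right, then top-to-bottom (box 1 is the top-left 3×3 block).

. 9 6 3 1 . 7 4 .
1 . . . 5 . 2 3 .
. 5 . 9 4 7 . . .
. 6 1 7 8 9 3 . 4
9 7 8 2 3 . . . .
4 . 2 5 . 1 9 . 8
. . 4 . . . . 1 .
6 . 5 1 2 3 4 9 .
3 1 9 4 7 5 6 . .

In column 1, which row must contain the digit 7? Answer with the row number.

7

Consider where 7 can go in column 1.
row 1, column 1 is out (row 1 already has a 7).
row 3, column 1 is out (row 3 already has a 7).
row 4, column 1 is out (row 4 already has a 7).
So the only cell in column 1 that can hold 7 is row 7, column 1.
That is row 7.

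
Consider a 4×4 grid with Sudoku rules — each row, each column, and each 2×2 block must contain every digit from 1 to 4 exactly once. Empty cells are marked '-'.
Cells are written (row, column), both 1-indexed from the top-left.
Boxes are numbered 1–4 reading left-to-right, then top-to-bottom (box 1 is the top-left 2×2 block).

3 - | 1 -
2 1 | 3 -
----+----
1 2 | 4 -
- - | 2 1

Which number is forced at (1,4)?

Cell (1,4) itself could take any of {2, 4} by direct elimination.
Consider where 2 can go in column 4.
(2,4) is out (row 2 already has a 2).
(3,4) is out (row 3 already has a 2).
So the only cell in column 4 that can hold 2 is (1,4).
Therefore (1,4) = 2.

2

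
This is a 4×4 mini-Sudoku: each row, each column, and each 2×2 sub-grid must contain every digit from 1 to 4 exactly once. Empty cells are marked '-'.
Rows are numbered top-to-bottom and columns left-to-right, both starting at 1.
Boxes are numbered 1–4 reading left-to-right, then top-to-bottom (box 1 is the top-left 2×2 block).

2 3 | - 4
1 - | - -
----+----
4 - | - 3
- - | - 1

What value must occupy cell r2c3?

Cell r2c3 itself could take any of {2, 3} by direct elimination.
Consider where 3 can go in box 2.
r1c3 is out (row 1 already has a 3).
r2c4 is out (column 4 already has a 3).
So the only cell in box 2 that can hold 3 is r2c3.
Therefore r2c3 = 3.

3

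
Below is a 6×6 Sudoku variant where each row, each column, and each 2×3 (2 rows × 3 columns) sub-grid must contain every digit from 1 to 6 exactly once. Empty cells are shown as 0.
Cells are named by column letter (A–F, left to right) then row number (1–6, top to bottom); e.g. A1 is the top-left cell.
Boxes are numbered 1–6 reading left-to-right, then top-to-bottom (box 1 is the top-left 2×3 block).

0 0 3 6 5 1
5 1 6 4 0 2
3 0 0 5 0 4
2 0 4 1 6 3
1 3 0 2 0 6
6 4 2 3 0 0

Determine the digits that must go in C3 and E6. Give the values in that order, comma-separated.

For C3:
  Row 3 already contains {3, 4, 5}.
  Column C already contains {2, 3, 4, 6}.
  Its 2×3 block (box 3) already contains {2, 3, 4}.
  The only value from 1–6 not eliminated is 1, so C3 = 1.
For E6:
  Row 6 already contains {2, 3, 4, 6}.
  Column E already contains {5, 6}.
  Its 2×3 block (box 6) already contains {2, 3, 6}.
  The only value from 1–6 not eliminated is 1, so E6 = 1.

1,1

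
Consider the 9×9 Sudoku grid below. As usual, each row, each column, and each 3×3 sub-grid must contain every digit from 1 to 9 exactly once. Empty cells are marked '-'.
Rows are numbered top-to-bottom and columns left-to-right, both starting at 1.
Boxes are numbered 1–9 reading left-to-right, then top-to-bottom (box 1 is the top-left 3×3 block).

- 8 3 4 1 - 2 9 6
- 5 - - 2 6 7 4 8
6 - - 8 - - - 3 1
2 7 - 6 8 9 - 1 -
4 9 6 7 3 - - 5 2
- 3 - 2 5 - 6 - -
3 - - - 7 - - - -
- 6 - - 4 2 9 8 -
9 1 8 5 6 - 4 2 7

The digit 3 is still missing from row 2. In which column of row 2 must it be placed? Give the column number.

Consider where 3 can go in row 2.
r2c1 is out (column 1 already has a 3).
r2c3 is out (column 3 already has a 3).
So the only cell in row 2 that can hold 3 is r2c4.
That is column 4.

4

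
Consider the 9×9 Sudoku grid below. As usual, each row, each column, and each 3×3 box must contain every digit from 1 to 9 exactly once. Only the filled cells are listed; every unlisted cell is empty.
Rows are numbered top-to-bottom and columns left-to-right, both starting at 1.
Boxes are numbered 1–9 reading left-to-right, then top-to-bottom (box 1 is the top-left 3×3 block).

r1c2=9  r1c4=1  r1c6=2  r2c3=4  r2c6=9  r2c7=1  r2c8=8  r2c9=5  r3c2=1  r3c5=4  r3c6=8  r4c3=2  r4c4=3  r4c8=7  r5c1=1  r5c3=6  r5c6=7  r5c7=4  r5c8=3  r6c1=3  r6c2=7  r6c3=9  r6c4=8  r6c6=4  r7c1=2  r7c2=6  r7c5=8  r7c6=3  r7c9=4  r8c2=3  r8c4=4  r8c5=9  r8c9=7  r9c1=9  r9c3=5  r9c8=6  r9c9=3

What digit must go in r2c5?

3

Cell r2c5 itself could take any of {3, 6, 7} by direct elimination.
Consider where 3 can go in row 2.
r2c1 is out (column 1 already has a 3).
r2c2 is out (column 2 already has a 3).
r2c4 is out (column 4 already has a 3).
So the only cell in row 2 that can hold 3 is r2c5.
Therefore r2c5 = 3.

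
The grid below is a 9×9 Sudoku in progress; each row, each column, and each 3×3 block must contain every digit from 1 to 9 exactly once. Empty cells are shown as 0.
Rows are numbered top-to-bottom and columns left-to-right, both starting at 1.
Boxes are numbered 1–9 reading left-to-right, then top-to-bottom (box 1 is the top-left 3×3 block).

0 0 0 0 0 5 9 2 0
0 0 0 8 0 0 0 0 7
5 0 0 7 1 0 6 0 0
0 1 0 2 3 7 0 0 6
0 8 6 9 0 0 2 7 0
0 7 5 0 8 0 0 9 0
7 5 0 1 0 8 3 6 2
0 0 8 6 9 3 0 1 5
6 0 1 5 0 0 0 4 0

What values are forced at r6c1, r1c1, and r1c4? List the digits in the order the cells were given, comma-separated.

2,8,3

For r6c1:
  Consider where 2 can go in box 4.
  r4c1 is out (row 4 already has a 2).
  r4c3 is out (row 4 already has a 2).
  r5c1 is out (row 5 already has a 2).
  So the only cell in box 4 that can hold 2 is r6c1.
  So r6c1 = 2.
For r1c1:
  Consider where 8 can go in box 1.
  r1c2 is out (column 2 already has a 8). r1c3 is out (column 3 already has a 8). r2c1 is out (row 2 already has a 8). r2c2 is out (row 2 already has a 8). The remaining empty cells in box 1 are similarly blocked.
  So the only cell in box 1 that can hold 8 is r1c1.
  So r1c1 = 8.
For r1c4:
  Consider where 3 can go in box 2.
  r1c5 is out (column 5 already has a 3).
  r2c5 is out (column 5 already has a 3).
  r2c6 is out (column 6 already has a 3).
  r3c6 is out (column 6 already has a 3).
  So the only cell in box 2 that can hold 3 is r1c4.
  So r1c4 = 3.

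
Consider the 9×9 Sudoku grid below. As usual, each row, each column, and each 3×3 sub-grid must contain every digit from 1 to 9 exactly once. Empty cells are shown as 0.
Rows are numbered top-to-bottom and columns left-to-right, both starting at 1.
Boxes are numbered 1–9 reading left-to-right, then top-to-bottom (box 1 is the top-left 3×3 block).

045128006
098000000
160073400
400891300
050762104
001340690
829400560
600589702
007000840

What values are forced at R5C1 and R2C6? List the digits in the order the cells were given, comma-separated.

For R5C1:
  Consider where 9 can go in row 5.
  R5C3 is out (column 3 already has a 9).
  R5C8 is out (column 8 already has a 9).
  So the only cell in row 5 that can hold 9 is R5C1.
  So R5C1 = 9.
For R2C6:
  Consider where 4 can go in row 2.
  R2C1 is out (column 1 already has a 4). R2C4 is out (column 4 already has a 4). R2C5 is out (column 5 already has a 4). R2C7 is out (column 7 already has a 4). The remaining empty cells in row 2 are similarly blocked.
  So the only cell in row 2 that can hold 4 is R2C6.
  So R2C6 = 4.

9,4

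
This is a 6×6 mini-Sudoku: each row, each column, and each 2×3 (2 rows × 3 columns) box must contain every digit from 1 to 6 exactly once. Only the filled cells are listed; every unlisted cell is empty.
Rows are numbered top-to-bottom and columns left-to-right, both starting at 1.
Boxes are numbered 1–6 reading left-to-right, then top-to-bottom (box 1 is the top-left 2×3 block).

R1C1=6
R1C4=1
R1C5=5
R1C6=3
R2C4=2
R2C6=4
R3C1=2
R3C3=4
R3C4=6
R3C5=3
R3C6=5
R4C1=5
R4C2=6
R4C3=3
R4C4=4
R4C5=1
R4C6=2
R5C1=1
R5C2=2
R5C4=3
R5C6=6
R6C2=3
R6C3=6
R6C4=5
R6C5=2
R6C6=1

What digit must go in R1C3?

Row 1 already contains {1, 3, 5, 6}.
Column 3 already contains {3, 4, 6}.
Its 2×3 block (box 1) already contains {6}.
The only value from 1–6 not eliminated is 2, so R1C3 = 2.

2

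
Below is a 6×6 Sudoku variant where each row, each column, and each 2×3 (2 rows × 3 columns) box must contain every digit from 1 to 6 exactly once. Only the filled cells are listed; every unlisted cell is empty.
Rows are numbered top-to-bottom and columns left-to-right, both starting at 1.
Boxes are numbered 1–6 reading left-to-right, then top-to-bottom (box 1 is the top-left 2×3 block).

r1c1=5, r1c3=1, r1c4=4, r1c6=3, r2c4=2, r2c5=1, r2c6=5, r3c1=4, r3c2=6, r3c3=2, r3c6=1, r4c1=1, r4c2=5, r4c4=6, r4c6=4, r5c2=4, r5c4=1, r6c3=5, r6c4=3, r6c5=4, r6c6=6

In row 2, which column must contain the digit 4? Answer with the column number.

Consider where 4 can go in row 2.
r2c1 is out (column 1 already has a 4).
r2c2 is out (column 2 already has a 4).
So the only cell in row 2 that can hold 4 is r2c3.
That is column 3.

3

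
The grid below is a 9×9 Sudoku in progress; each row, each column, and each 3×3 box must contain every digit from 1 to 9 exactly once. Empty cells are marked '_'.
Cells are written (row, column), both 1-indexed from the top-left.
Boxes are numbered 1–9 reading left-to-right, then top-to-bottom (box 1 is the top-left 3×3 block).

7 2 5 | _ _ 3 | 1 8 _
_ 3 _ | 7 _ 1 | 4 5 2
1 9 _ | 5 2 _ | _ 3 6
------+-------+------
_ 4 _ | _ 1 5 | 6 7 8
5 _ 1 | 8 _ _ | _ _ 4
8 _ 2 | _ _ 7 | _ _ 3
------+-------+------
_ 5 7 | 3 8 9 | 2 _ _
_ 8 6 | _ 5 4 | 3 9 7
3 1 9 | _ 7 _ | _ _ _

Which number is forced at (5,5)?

3

Cell (5,5) itself could take any of {3, 6, 9} by direct elimination.
Consider where 3 can go in box 5.
(4,4) is out (column 4 already has a 3).
(5,6) is out (column 6 already has a 3).
(6,4) is out (row 6 already has a 3).
(6,5) is out (row 6 already has a 3).
So the only cell in box 5 that can hold 3 is (5,5).
Therefore (5,5) = 3.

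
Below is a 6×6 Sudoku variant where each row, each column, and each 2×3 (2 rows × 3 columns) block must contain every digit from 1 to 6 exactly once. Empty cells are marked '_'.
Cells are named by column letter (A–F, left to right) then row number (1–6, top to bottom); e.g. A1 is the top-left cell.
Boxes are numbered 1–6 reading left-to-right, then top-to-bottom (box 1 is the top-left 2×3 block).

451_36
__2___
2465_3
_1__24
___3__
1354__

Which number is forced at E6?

6

Row 6 already contains {1, 3, 4, 5}.
Column E already contains {2, 3}.
Its 2×3 block (box 6) already contains {3, 4}.
The only value from 1–6 not eliminated is 6, so E6 = 6.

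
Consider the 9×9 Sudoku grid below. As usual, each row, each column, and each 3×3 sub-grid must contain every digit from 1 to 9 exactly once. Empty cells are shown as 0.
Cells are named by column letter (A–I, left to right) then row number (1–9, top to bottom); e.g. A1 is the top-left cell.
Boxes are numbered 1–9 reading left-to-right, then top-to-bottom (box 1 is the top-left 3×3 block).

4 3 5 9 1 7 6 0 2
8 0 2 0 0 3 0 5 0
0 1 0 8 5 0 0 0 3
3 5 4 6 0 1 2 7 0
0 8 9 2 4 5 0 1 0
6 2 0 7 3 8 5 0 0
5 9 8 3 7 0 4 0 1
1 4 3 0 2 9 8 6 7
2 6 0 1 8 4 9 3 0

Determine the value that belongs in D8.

Row 8 already contains {1, 2, 3, 4, 6, 7, 8, 9}.
Column D already contains {1, 2, 3, 6, 7, 8, 9}.
Its 3×3 block (box 8) already contains {1, 2, 3, 4, 7, 8, 9}.
The only value from 1–9 not eliminated is 5, so D8 = 5.

5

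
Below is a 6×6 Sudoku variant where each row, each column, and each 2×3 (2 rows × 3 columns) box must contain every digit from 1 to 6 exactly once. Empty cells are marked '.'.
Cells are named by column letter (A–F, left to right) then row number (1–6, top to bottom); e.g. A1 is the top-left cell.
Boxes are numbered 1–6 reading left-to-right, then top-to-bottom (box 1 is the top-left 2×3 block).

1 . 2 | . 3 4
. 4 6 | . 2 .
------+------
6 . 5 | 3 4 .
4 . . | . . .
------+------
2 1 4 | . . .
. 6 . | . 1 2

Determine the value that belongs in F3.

Row 3 already contains {3, 4, 5, 6}.
Column F already contains {2, 4}.
Its 2×3 block (box 4) already contains {3, 4}.
The only value from 1–6 not eliminated is 1, so F3 = 1.

1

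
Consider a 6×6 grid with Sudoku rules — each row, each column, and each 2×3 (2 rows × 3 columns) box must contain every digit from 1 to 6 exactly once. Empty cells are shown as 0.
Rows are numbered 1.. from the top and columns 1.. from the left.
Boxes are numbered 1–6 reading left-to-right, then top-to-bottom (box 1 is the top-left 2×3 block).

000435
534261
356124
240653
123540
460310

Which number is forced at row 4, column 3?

Row 4 already contains {2, 3, 4, 5, 6}.
Column 3 already contains {3, 4, 6}.
Its 2×3 block (box 3) already contains {2, 3, 4, 5, 6}.
The only value from 1–6 not eliminated is 1, so row 4, column 3 = 1.

1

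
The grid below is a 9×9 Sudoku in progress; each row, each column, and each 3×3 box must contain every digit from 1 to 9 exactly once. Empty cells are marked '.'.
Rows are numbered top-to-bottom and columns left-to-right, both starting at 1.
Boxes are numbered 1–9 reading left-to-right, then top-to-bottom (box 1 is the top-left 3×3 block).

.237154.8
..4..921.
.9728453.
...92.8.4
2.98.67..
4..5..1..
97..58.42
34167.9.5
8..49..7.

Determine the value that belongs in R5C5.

4

Cell R5C5 itself could take any of {3, 4} by direct elimination.
Consider where 4 can go in box 5.
R4C6 is out (row 4 already has a 4).
R6C5 is out (row 6 already has a 4).
R6C6 is out (row 6 already has a 4).
So the only cell in box 5 that can hold 4 is R5C5.
Therefore R5C5 = 4.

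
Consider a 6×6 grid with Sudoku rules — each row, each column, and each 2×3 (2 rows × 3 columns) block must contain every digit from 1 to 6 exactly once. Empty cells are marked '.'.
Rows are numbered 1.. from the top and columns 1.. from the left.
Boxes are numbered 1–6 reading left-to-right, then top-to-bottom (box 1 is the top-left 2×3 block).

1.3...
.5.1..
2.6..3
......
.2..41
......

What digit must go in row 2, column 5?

3

Cell row 2, column 5 itself could take any of {2, 3, 6} by direct elimination.
Consider where 3 can go in row 2.
row 2, column 1 is out (box 1 already has a 3).
row 2, column 3 is out (column 3 already has a 3).
row 2, column 6 is out (column 6 already has a 3).
So the only cell in row 2 that can hold 3 is row 2, column 5.
Therefore row 2, column 5 = 3.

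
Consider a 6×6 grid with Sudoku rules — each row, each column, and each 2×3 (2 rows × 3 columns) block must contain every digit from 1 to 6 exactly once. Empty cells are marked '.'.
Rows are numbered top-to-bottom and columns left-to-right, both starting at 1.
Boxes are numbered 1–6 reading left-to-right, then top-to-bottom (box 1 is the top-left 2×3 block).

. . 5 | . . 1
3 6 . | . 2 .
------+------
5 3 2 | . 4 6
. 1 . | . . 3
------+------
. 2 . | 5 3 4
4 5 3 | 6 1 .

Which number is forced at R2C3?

Cell R2C3 itself could take any of {1, 4} by direct elimination.
Consider where 1 can go in box 1.
R1C1 is out (row 1 already has a 1).
R1C2 is out (row 1 already has a 1).
So the only cell in box 1 that can hold 1 is R2C3.
Therefore R2C3 = 1.

1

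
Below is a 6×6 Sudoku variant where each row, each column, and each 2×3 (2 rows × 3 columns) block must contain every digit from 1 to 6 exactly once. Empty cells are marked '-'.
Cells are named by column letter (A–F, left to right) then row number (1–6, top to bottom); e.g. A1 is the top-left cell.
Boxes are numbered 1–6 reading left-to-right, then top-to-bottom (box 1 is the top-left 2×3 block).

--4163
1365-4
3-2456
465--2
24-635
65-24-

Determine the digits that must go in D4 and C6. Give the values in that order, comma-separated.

3,3

For D4:
  Row 4 already contains {2, 4, 5, 6}.
  Column D already contains {1, 2, 4, 5, 6}.
  Its 2×3 block (box 4) already contains {2, 4, 5, 6}.
  The only value from 1–6 not eliminated is 3, so D4 = 3.
For C6:
  Consider where 3 can go in row 6.
  F6 is out (column F already has a 3).
  So the only cell in row 6 that can hold 3 is C6.
  So C6 = 3.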